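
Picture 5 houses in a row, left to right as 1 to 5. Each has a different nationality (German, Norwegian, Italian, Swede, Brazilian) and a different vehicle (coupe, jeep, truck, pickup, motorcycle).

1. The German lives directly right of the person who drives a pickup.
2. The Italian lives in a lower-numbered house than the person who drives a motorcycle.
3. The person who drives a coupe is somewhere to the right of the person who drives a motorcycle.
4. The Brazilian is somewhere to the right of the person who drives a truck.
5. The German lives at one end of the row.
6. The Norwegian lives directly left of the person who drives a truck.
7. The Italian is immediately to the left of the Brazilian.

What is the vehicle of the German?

Clue 5 places the German in house 5.
Clue 1 places the person who drives a pickup in house 4.
House 1's vehicle must be jeep (nothing else left).
The only vehicle still possible for house 5 is coupe.
By clue 2, the Italian is in house 2.
The person who drives a motorcycle is in house 3 (clue 2).
Clue 7: the Brazilian is in house 3.
The only nationality still possible for house 4 is Swede.
That leaves truck as the vehicle for house 2.
So house 1 gets Norwegian for nationality.
So: house 1 = Norwegian/jeep, house 2 = Italian/truck, house 3 = Brazilian/motorcycle, house 4 = Swede/pickup, house 5 = German/coupe.

coupe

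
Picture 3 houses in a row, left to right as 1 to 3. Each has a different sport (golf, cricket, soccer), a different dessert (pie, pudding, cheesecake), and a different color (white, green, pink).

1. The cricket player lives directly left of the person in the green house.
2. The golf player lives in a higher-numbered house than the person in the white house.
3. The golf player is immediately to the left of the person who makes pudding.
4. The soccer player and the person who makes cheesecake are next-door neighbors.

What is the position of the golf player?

By clue 3, the golf player is in house 2.
By clue 3, the person who makes pudding is in house 3.
House 1 sport: only cricket fits.
That leaves soccer as the sport for house 3.
From clue 1, the person in the green house must be in house 2.
By clue 2, the person in the white house is in house 1.
The person who makes cheesecake is in house 2 (clue 4).
So house 1 gets pie for dessert.
That leaves pink as the color for house 3.
So: house 1 = cricket/pie/white, house 2 = golf/cheesecake/green, house 3 = soccer/pudding/pink.

2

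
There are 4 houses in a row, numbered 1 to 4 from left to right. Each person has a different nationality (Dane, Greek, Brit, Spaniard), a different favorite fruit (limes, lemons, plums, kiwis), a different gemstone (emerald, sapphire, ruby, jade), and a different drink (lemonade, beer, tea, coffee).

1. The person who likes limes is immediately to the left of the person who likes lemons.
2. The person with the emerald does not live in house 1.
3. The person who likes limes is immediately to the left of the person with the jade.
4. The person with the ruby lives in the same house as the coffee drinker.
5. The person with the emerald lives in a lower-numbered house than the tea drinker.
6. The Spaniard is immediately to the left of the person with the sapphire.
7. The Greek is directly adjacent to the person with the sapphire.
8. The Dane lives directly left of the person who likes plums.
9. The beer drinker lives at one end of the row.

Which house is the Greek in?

House 1's gemstone must be ruby (nothing else left).
The coffee drinker is in house 1 (clue 4).
So house 2 gets lemonade for drink.
House 3 drink: only tea fits.
House 4 drink: only beer fits.
From clue 5, the person with the emerald must be in house 2.
So house 1 gets kiwis for favorite fruit.
The Spaniard is narrowed to house 2 or 3; consider each.
Placing it in house 3 leads to a contradiction, so it's in house 2.
Clue 6: the person with the sapphire is in house 3.
House 4 gemstone: only jade fits.
By clue 3, the person who likes limes is in house 3.
That leaves Greek as the nationality for house 4.
That leaves plums as the favorite fruit for house 2.
House 4 favorite fruit: only lemons fits.
Clue 8: the Dane is in house 1.
The only nationality still possible for house 3 is Brit.
So: house 1 = Dane/kiwis/ruby/coffee, house 2 = Spaniard/plums/emerald/lemonade, house 3 = Brit/limes/sapphire/tea, house 4 = Greek/lemons/jade/beer.

4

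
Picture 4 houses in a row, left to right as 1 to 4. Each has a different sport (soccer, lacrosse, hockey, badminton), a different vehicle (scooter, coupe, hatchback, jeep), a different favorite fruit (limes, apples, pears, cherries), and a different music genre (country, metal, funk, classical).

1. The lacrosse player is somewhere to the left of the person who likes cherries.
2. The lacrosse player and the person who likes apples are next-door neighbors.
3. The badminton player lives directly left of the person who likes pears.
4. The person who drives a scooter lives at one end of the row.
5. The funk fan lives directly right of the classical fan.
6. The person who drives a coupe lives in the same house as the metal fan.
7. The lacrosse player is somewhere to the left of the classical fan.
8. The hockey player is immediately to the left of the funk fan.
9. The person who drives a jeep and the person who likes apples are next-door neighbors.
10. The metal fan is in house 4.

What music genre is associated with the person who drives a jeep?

funk

Clue 10 places the metal fan in house 4.
That leaves soccer as the sport for house 4.
The only music genre still possible for house 1 is country.
The funk fan is in house 3 (clue 5).
The classical fan is in house 2 (clue 5).
By clue 6, the person who drives a coupe is in house 4.
The lacrosse player is in house 1 (clue 7).
Clue 8 places the hockey player in house 2.
House 3 sport: only badminton fits.
From clue 2, the person who likes apples must be in house 2.
By clue 3, the person who likes pears is in house 4.
The only vehicle still possible for house 1 is scooter.
So house 2 gets hatchback for vehicle.
The only vehicle still possible for house 3 is jeep.
The only favorite fruit still possible for house 1 is limes.
That leaves cherries as the favorite fruit for house 3.
So: house 1 = lacrosse/scooter/limes/country, house 2 = hockey/hatchback/apples/classical, house 3 = badminton/jeep/cherries/funk, house 4 = soccer/coupe/pears/metal.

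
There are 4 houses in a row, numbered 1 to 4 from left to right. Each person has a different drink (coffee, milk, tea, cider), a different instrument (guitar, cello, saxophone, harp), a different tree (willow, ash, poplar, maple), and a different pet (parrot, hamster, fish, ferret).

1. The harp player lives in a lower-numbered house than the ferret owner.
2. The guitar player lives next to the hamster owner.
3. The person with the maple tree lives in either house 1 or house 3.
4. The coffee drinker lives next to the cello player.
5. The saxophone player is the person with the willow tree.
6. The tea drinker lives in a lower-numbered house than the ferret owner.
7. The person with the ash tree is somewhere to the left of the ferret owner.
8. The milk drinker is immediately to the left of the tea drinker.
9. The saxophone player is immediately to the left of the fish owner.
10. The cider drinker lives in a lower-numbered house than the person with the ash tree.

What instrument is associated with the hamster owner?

That leaves coffee as the drink for house 4.
From clue 4, the cello player must be in house 3.
House 3 drink: only tea fits.
House 4 instrument: only guitar fits.
The only tree still possible for house 4 is poplar.
From clue 2, the hamster owner must be in house 3.
By clue 6, the ferret owner is in house 4.
Clue 8 places the milk drinker in house 2.
The only drink still possible for house 1 is cider.
So house 1 gets parrot for pet.
That leaves fish as the pet for house 2.
Clue 9: the saxophone player is in house 1.
House 2 instrument: only harp fits.
Clue 5 places the person with the willow tree in house 1.
House 2 tree: only ash fits.
The only tree still possible for house 3 is maple.
So: house 1 = cider/saxophone/willow/parrot, house 2 = milk/harp/ash/fish, house 3 = tea/cello/maple/hamster, house 4 = coffee/guitar/poplar/ferret.

cello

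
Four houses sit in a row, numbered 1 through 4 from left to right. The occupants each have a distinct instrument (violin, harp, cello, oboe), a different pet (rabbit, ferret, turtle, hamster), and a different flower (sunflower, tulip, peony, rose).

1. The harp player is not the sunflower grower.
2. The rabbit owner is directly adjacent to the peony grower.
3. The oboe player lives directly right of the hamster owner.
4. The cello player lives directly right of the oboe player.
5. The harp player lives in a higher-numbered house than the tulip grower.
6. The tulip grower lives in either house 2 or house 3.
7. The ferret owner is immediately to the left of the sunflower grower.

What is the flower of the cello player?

So house 1 gets violin for instrument.
So house 2 gets oboe for instrument.
From clue 3, the hamster owner must be in house 1.
Clue 4: the cello player is in house 3.
The only instrument still possible for house 4 is harp.
The ferret owner is in house 2 (clue 7).
From clue 7, the sunflower grower must be in house 3.
The only flower still possible for house 2 is tulip.
Clue 2 places the rabbit owner in house 3.
From clue 2, the peony grower must be in house 4.
House 4's pet must be turtle (nothing else left).
House 1 flower: only rose fits.
So: house 1 = violin/hamster/rose, house 2 = oboe/ferret/tulip, house 3 = cello/rabbit/sunflower, house 4 = harp/turtle/peony.

sunflower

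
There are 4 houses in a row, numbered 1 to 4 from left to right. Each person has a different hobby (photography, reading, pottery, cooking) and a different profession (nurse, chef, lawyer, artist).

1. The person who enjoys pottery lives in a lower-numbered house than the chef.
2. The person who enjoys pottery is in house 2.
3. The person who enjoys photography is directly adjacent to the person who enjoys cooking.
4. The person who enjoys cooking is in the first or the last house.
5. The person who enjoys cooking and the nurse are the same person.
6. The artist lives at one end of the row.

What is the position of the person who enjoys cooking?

4

The person who enjoys pottery is in house 2 (clue 2).
Clue 3 places the person who enjoys photography in house 3.
Clue 3 places the person who enjoys cooking in house 4.
By clue 5, the nurse is in house 4.
House 1's hobby must be reading (nothing else left).
So house 1 gets artist for profession.
The only profession still possible for house 2 is lawyer.
So house 3 gets chef for profession.
So: house 1 = reading/artist, house 2 = pottery/lawyer, house 3 = photography/chef, house 4 = cooking/nurse.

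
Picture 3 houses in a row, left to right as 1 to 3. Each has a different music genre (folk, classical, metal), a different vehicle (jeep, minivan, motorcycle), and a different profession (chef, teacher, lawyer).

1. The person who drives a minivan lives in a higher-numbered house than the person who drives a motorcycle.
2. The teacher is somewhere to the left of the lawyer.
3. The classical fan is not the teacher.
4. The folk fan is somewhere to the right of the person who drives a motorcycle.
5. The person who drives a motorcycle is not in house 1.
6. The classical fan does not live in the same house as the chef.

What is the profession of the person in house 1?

From clue 5, the person who drives a motorcycle must be in house 2.
The only vehicle still possible for house 1 is jeep.
House 3 vehicle: only minivan fits.
Clue 4 places the folk fan in house 3.
The classical fan is narrowed to house 1 or 2; consider each.
Placing it in house 1 leads to a contradiction, so it's in house 2.
By clue 3, the teacher is in house 1.
So house 1 gets metal for music genre.
So house 2 gets lawyer for profession.
That leaves chef as the profession for house 3.
So: house 1 = metal/jeep/teacher, house 2 = classical/motorcycle/lawyer, house 3 = folk/minivan/chef.

teacher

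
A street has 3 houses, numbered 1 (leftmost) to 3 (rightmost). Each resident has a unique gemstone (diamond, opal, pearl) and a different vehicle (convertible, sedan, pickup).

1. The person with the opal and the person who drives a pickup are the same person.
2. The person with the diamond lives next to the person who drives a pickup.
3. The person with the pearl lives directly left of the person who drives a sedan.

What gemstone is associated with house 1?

The person with the pearl is narrowed to house 1 or 2; consider each.
Placing it in house 2 leads to a contradiction, so it's in house 1.
By clue 3, the person who drives a sedan is in house 2.
The person with the opal is in house 3 (clue 1).
From clue 1, the person who drives a pickup must be in house 3.
The person with the diamond is in house 2 (clue 2).
So house 1 gets convertible for vehicle.
So: house 1 = pearl/convertible, house 2 = diamond/sedan, house 3 = opal/pickup.

pearl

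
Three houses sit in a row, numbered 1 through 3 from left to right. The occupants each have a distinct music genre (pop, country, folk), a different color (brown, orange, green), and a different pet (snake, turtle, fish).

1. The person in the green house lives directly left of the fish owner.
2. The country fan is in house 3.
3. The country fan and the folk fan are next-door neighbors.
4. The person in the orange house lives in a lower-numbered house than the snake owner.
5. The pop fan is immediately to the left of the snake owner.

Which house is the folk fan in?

By clue 2, the country fan is in house 3.
Clue 3 places the folk fan in house 2.
House 1's music genre must be pop (nothing else left).
The only color still possible for house 3 is brown.
The only pet still possible for house 1 is turtle.
By clue 5, the snake owner is in house 2.
House 3 pet: only fish fits.
By clue 1, the person in the green house is in house 2.
Clue 4: the person in the orange house is in house 1.
So: house 1 = pop/orange/turtle, house 2 = folk/green/snake, house 3 = country/brown/fish.

2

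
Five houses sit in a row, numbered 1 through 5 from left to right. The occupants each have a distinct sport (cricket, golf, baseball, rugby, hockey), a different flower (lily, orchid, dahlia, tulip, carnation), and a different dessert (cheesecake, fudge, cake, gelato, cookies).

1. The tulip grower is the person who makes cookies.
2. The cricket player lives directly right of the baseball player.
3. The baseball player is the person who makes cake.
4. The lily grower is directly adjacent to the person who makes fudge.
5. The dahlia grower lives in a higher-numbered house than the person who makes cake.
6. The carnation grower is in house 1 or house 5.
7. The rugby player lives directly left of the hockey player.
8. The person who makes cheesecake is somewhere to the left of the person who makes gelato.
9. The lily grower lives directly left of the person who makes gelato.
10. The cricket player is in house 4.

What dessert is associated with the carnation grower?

Clue 10 places the cricket player in house 4.
From clue 2, the baseball player must be in house 3.
By clue 3, the person who makes cake is in house 3.
House 2 sport: only hockey fits.
The only sport still possible for house 5 is golf.
House 1's sport must be rugby (nothing else left).
The carnation grower is narrowed to house 1 or 5; consider each.
Placing it in house 5 leads to a contradiction, so it's in house 1.
So house 1 gets cheesecake for dessert.
The dahlia grower is narrowed to house 4 or 5; consider each.
Placing it in house 5 leads to a contradiction, so it's in house 4.
The person who makes gelato is in house 4 (clue 9).
The only flower still possible for house 3 is lily.
So house 5 gets cookies for dessert.
Clue 1: the tulip grower is in house 5.
The only flower still possible for house 2 is orchid.
House 2's dessert must be fudge (nothing else left).
So: house 1 = rugby/carnation/cheesecake, house 2 = hockey/orchid/fudge, house 3 = baseball/lily/cake, house 4 = cricket/dahlia/gelato, house 5 = golf/tulip/cookies.

cheesecake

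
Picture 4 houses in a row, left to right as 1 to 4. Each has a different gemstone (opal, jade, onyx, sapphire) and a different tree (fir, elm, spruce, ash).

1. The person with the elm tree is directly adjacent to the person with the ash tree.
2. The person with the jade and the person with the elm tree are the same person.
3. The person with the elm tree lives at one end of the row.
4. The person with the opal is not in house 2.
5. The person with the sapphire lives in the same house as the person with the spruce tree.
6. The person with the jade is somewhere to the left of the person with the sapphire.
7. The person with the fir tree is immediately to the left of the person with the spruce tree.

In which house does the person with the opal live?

3

Clue 2: the person with the jade is in house 1.
Clue 2: the person with the elm tree is in house 1.
That leaves spruce as the tree for house 4.
Clue 1 places the person with the ash tree in house 2.
Clue 5 places the person with the sapphire in house 4.
From clue 7, the person with the fir tree must be in house 3.
So house 2 gets onyx for gemstone.
That leaves opal as the gemstone for house 3.
So: house 1 = jade/elm, house 2 = onyx/ash, house 3 = opal/fir, house 4 = sapphire/spruce.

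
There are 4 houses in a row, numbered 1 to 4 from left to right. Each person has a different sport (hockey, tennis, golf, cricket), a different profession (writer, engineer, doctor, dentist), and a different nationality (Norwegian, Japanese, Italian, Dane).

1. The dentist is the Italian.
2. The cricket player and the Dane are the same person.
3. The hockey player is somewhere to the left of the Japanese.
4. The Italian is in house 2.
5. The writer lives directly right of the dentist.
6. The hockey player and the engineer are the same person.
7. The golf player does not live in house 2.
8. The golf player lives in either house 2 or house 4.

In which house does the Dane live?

Clue 4: the Italian is in house 2.
From clue 8, the golf player must be in house 4.
From clue 1, the dentist must be in house 2.
The writer is in house 3 (clue 5).
House 4's profession must be doctor (nothing else left).
By clue 6, the hockey player is in house 1.
So house 2 gets tennis for sport.
So house 3 gets cricket for sport.
House 1's profession must be engineer (nothing else left).
By clue 2, the Dane is in house 3.
The only nationality still possible for house 1 is Norwegian.
House 4 nationality: only Japanese fits.
So: house 1 = hockey/engineer/Norwegian, house 2 = tennis/dentist/Italian, house 3 = cricket/writer/Dane, house 4 = golf/doctor/Japanese.

3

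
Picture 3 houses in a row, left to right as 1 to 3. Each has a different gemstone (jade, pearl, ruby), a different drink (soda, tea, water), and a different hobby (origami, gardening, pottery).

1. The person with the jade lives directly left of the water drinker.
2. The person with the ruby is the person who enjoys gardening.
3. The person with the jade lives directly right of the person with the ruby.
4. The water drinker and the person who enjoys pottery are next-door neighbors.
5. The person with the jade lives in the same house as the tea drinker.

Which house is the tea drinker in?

2

By clue 3, the person with the jade is in house 2.
Clue 3 places the person with the ruby in house 1.
From clue 5, the tea drinker must be in house 2.
House 3 gemstone: only pearl fits.
The only drink still possible for house 1 is soda.
House 3 drink: only water fits.
From clue 2, the person who enjoys gardening must be in house 1.
By clue 4, the person who enjoys pottery is in house 2.
House 3's hobby must be origami (nothing else left).
So: house 1 = ruby/soda/gardening, house 2 = jade/tea/pottery, house 3 = pearl/water/origami.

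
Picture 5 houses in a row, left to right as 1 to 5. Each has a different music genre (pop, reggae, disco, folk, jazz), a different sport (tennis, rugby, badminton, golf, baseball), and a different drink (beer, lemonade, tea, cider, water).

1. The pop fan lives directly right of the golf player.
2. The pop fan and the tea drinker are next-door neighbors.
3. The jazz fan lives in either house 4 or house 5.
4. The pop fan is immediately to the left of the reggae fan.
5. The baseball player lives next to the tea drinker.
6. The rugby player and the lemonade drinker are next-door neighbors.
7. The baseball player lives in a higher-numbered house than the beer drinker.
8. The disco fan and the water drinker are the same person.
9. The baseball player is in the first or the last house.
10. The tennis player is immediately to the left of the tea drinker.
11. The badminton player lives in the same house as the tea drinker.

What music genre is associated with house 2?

folk

The baseball player is in house 5 (clue 9).
From clue 5, the tea drinker must be in house 4.
Clue 10 places the tennis player in house 3.
By clue 11, the badminton player is in house 4.
From clue 2, the pop fan must be in house 3.
From clue 4, the reggae fan must be in house 4.
That leaves jazz as the music genre for house 5.
The golf player is in house 2 (clue 1).
That leaves rugby as the sport for house 1.
That leaves cider as the drink for house 5.
By clue 6, the lemonade drinker is in house 2.
So house 1 gets water for drink.
House 3's drink must be beer (nothing else left).
From clue 8, the disco fan must be in house 1.
House 2's music genre must be folk (nothing else left).
So: house 1 = disco/rugby/water, house 2 = folk/golf/lemonade, house 3 = pop/tennis/beer, house 4 = reggae/badminton/tea, house 5 = jazz/baseball/cider.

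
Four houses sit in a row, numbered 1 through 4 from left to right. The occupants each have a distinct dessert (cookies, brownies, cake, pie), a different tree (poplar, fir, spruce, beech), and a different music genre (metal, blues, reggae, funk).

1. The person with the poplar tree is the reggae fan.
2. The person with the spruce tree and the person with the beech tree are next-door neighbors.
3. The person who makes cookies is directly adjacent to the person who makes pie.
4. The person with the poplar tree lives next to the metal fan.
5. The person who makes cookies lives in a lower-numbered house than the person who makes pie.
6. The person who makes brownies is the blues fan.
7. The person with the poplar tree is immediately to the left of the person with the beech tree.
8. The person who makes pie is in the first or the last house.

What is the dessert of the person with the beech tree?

Clue 8: the person who makes pie is in house 4.
Clue 3: the person who makes cookies is in house 3.
The person who makes brownies is narrowed to house 1 or 2; consider each.
Placing it in house 2 leads to a contradiction, so it's in house 1.
Clue 6: the blues fan is in house 1.
House 2's dessert must be cake (nothing else left).
House 1 tree: only fir fits.
The person with the beech tree is narrowed to house 3 or 4; consider each.
Placing it in house 4 leads to a contradiction, so it's in house 3.
By clue 7, the person with the poplar tree is in house 2.
House 4's tree must be spruce (nothing else left).
From clue 1, the reggae fan must be in house 2.
From clue 4, the metal fan must be in house 3.
So house 4 gets funk for music genre.
So: house 1 = brownies/fir/blues, house 2 = cake/poplar/reggae, house 3 = cookies/beech/metal, house 4 = pie/spruce/funk.

cookies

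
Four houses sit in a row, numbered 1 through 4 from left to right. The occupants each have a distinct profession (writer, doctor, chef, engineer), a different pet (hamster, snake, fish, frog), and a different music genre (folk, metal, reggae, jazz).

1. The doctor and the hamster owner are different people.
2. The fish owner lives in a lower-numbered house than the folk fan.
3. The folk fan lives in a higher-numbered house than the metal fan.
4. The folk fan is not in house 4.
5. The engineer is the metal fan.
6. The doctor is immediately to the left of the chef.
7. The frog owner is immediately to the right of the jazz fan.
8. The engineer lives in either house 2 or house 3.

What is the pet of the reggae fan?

The only music genre still possible for house 4 is reggae.
From clue 5, the engineer must be in house 2.
By clue 5, the metal fan is in house 2.
That leaves jazz as the music genre for house 1.
So house 3 gets folk for music genre.
Clue 6: the doctor is in house 3.
Clue 6 places the chef in house 4.
Clue 7: the frog owner is in house 2.
House 1 profession: only writer fits.
So house 1 gets fish for pet.
House 3's pet must be snake (nothing else left).
That leaves hamster as the pet for house 4.
So: house 1 = writer/fish/jazz, house 2 = engineer/frog/metal, house 3 = doctor/snake/folk, house 4 = chef/hamster/reggae.

hamster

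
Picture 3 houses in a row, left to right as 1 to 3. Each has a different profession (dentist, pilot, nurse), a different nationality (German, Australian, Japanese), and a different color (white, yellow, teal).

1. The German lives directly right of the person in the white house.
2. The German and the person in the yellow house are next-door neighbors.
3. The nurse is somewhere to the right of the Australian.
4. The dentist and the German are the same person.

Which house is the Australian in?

1

House 1's profession must be pilot (nothing else left).
The dentist is narrowed to house 2 or 3; consider each.
Placing it in house 3 leads to a contradiction, so it's in house 2.
The German is in house 2 (clue 4).
That leaves nurse as the profession for house 3.
So house 1 gets Australian for nationality.
That leaves Japanese as the nationality for house 3.
The person in the white house is in house 1 (clue 1).
The only color still possible for house 2 is teal.
House 3's color must be yellow (nothing else left).
So: house 1 = pilot/Australian/white, house 2 = dentist/German/teal, house 3 = nurse/Japanese/yellow.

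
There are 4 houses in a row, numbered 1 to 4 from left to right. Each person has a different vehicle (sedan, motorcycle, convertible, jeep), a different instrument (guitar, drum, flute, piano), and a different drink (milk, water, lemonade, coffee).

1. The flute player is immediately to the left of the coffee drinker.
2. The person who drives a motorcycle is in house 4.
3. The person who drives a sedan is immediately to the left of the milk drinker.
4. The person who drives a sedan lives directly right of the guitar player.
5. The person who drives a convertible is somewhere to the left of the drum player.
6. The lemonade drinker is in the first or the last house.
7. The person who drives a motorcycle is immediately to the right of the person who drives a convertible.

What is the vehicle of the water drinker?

sedan

Clue 2 places the person who drives a motorcycle in house 4.
From clue 7, the person who drives a convertible must be in house 3.
So house 1 gets jeep for vehicle.
The only vehicle still possible for house 2 is sedan.
By clue 3, the milk drinker is in house 3.
From clue 4, the guitar player must be in house 1.
The drum player is in house 4 (clue 5).
The flute player is in house 3 (clue 1).
The coffee drinker is in house 4 (clue 1).
House 2's instrument must be piano (nothing else left).
House 2 drink: only water fits.
House 1's drink must be lemonade (nothing else left).
So: house 1 = jeep/guitar/lemonade, house 2 = sedan/piano/water, house 3 = convertible/flute/milk, house 4 = motorcycle/drum/coffee.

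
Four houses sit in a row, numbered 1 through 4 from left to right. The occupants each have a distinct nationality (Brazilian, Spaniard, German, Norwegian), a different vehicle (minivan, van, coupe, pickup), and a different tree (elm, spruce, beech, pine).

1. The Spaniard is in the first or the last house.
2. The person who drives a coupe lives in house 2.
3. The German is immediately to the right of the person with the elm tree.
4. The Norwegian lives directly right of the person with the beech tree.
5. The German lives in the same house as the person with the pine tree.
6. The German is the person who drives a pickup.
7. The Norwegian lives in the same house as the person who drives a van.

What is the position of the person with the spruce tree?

1

Clue 2: the person who drives a coupe is in house 2.
House 1's vehicle must be minivan (nothing else left).
So house 2 gets Brazilian for nationality.
So house 1 gets Spaniard for nationality.
That leaves spruce as the tree for house 1.
The only tree still possible for house 4 is pine.
Clue 5 places the German in house 4.
By clue 6, the person who drives a pickup is in house 4.
House 3 nationality: only Norwegian fits.
House 3 vehicle: only van fits.
From clue 3, the person with the elm tree must be in house 3.
The person with the beech tree is in house 2 (clue 4).
So: house 1 = Spaniard/minivan/spruce, house 2 = Brazilian/coupe/beech, house 3 = Norwegian/van/elm, house 4 = German/pickup/pine.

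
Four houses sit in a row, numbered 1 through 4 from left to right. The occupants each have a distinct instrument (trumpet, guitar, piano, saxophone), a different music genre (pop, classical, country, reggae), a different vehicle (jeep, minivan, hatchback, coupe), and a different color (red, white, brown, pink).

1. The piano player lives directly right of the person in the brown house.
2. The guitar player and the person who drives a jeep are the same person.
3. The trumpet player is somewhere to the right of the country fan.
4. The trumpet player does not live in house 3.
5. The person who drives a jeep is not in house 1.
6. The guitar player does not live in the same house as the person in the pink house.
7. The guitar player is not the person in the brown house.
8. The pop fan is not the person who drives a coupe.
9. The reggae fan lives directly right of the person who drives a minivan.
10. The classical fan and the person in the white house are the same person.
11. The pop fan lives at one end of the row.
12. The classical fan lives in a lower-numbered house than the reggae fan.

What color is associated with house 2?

white

So house 1 gets saxophone for instrument.
The trumpet player is narrowed to house 2 or 4; consider each.
Placing it in house 2 leads to a contradiction, so it's in house 4.
The guitar player is narrowed to house 2 or 3; consider each.
Placing it in house 2 leads to a contradiction, so it's in house 3.
From clue 2, the person who drives a jeep must be in house 3.
The only instrument still possible for house 2 is piano.
From clue 1, the person in the brown house must be in house 1.
House 4 music genre: only pop fits.
Clue 10: the classical fan is in house 2.
By clue 10, the person in the white house is in house 2.
Clue 12: the reggae fan is in house 3.
House 1 music genre: only country fits.
House 4's vehicle must be hatchback (nothing else left).
The only color still possible for house 3 is red.
The only color still possible for house 4 is pink.
By clue 9, the person who drives a minivan is in house 2.
The only vehicle still possible for house 1 is coupe.
So: house 1 = saxophone/country/coupe/brown, house 2 = piano/classical/minivan/white, house 3 = guitar/reggae/jeep/red, house 4 = trumpet/pop/hatchback/pink.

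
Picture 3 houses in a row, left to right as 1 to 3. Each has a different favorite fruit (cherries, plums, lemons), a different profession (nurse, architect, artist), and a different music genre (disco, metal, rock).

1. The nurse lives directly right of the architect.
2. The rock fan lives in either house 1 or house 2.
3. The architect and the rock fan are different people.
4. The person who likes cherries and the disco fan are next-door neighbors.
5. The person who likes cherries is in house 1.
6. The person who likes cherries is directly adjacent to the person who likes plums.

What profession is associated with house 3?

nurse

The person who likes cherries is in house 1 (clue 5).
The person who likes plums is in house 2 (clue 6).
So house 3 gets lemons for favorite fruit.
Clue 4 places the disco fan in house 2.
That leaves rock as the music genre for house 1.
House 3's music genre must be metal (nothing else left).
By clue 3, the architect is in house 2.
So house 1 gets artist for profession.
That leaves nurse as the profession for house 3.
So: house 1 = cherries/artist/rock, house 2 = plums/architect/disco, house 3 = lemons/nurse/metal.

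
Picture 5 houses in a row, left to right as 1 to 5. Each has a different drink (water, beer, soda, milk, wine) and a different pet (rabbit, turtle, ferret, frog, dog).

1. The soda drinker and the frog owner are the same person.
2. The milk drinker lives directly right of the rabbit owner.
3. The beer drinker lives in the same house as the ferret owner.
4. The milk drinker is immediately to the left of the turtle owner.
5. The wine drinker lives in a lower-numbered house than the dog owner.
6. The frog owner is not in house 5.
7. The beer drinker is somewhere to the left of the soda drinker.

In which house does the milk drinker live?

The only drink still possible for house 5 is water.
The beer drinker is narrowed to house 1 or 2 or 3; consider each.
Placing it in house 2 and house 3 leads to a contradiction, so it's in house 1.
Clue 3: the ferret owner is in house 1.
The milk drinker is narrowed to house 3 or 4; consider each.
Placing it in house 3 leads to a contradiction, so it's in house 4.
Clue 2: the rabbit owner is in house 3.
By clue 4, the turtle owner is in house 5.
House 2 pet: only frog fits.
That leaves dog as the pet for house 4.
Clue 1: the soda drinker is in house 2.
House 3's drink must be wine (nothing else left).
So: house 1 = beer/ferret, house 2 = soda/frog, house 3 = wine/rabbit, house 4 = milk/dog, house 5 = water/turtle.

4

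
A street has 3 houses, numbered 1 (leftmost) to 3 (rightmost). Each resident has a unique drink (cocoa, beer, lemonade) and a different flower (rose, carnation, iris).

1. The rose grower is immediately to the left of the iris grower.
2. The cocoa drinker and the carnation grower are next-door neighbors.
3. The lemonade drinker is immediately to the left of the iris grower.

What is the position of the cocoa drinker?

The lemonade drinker is narrowed to house 1 or 2; consider each.
Placing it in house 2 leads to a contradiction, so it's in house 1.
The iris grower is in house 2 (clue 3).
House 3's flower must be carnation (nothing else left).
The cocoa drinker is in house 2 (clue 2).
That leaves beer as the drink for house 3.
So house 1 gets rose for flower.
So: house 1 = lemonade/rose, house 2 = cocoa/iris, house 3 = beer/carnation.

2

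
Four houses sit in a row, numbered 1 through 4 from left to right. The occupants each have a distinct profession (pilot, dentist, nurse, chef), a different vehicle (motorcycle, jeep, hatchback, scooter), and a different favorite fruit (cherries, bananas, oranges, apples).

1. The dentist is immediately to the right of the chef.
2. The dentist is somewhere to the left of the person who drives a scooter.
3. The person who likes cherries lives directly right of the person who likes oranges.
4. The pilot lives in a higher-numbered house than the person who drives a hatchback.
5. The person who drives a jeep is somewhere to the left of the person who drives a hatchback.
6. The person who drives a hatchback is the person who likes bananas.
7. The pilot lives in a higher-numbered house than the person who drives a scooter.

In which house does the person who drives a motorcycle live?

Clue 7 places the pilot in house 4.
Clue 7 places the person who drives a scooter in house 3.
The only vehicle still possible for house 4 is motorcycle.
Clue 2: the dentist is in house 2.
By clue 5, the person who drives a jeep is in house 1.
The person who likes bananas is in house 2 (clue 6).
House 1's profession must be chef (nothing else left).
That leaves nurse as the profession for house 3.
That leaves hatchback as the vehicle for house 2.
By clue 3, the person who likes cherries is in house 4.
By clue 3, the person who likes oranges is in house 3.
House 1's favorite fruit must be apples (nothing else left).
So: house 1 = chef/jeep/apples, house 2 = dentist/hatchback/bananas, house 3 = nurse/scooter/oranges, house 4 = pilot/motorcycle/cherries.

4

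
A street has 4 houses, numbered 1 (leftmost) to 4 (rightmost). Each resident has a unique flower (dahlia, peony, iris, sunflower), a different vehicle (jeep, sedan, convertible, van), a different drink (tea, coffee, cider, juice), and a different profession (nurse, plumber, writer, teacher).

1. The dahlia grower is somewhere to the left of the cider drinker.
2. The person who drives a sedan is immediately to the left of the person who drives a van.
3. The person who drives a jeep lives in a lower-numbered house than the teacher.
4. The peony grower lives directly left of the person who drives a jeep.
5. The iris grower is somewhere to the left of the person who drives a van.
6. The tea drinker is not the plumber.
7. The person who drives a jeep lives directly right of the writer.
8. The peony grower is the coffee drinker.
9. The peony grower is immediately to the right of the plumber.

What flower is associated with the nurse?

The peony grower is in house 2 (clue 9).
By clue 9, the plumber is in house 1.
So house 4 gets sunflower for flower.
That leaves writer as the profession for house 2.
Clue 4 places the person who drives a jeep in house 3.
The coffee drinker is in house 2 (clue 8).
So house 1 gets juice for drink.
The person who drives a sedan is in house 1 (clue 2).
The person who drives a van is in house 2 (clue 2).
Clue 3 places the teacher in house 4.
By clue 5, the iris grower is in house 1.
House 3 flower: only dahlia fits.
So house 4 gets convertible for vehicle.
The only profession still possible for house 3 is nurse.
By clue 1, the cider drinker is in house 4.
That leaves tea as the drink for house 3.
So: house 1 = iris/sedan/juice/plumber, house 2 = peony/van/coffee/writer, house 3 = dahlia/jeep/tea/nurse, house 4 = sunflower/convertible/cider/teacher.

dahlia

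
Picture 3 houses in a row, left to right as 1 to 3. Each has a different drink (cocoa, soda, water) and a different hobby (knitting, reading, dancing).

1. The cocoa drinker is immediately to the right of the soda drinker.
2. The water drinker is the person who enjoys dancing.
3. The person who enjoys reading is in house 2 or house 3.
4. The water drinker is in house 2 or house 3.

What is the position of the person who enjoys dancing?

House 1 drink: only soda fits.
Clue 1: the cocoa drinker is in house 2.
The only drink still possible for house 3 is water.
So house 1 gets knitting for hobby.
Clue 2: the person who enjoys dancing is in house 3.
So house 2 gets reading for hobby.
So: house 1 = soda/knitting, house 2 = cocoa/reading, house 3 = water/dancing.

3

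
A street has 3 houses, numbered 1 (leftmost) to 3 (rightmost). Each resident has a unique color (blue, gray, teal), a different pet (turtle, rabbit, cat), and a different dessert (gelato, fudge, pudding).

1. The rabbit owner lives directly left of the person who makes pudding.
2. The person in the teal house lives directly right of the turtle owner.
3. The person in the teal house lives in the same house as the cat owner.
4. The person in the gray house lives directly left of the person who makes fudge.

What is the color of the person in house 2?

gray

The only pet still possible for house 3 is cat.
The only dessert still possible for house 1 is gelato.
Clue 3: the person in the teal house is in house 3.
The turtle owner is in house 2 (clue 2).
House 1's pet must be rabbit (nothing else left).
Clue 1 places the person who makes pudding in house 2.
The only dessert still possible for house 3 is fudge.
Clue 4 places the person in the gray house in house 2.
So house 1 gets blue for color.
So: house 1 = blue/rabbit/gelato, house 2 = gray/turtle/pudding, house 3 = teal/cat/fudge.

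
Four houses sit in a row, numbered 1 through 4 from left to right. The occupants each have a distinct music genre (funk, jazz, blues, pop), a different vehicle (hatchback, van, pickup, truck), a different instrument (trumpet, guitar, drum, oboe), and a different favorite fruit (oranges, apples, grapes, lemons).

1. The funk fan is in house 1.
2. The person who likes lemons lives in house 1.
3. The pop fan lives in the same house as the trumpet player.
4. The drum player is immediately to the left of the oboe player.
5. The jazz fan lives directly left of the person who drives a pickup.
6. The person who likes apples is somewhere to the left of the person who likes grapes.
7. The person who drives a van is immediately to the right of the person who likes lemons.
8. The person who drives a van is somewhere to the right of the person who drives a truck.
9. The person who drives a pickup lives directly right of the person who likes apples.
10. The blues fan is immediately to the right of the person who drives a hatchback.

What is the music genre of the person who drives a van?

The funk fan is in house 1 (clue 1).
Clue 2 places the person who likes lemons in house 1.
Clue 7: the person who drives a van is in house 2.
Clue 8 places the person who drives a truck in house 1.
House 4's vehicle must be pickup (nothing else left).
Clue 5: the jazz fan is in house 3.
Clue 9: the person who likes apples is in house 3.
Clue 10: the blues fan is in house 4.
That leaves pop as the music genre for house 2.
That leaves hatchback as the vehicle for house 3.
House 2's favorite fruit must be oranges (nothing else left).
So house 4 gets grapes for favorite fruit.
From clue 3, the trumpet player must be in house 2.
Clue 4: the drum player is in house 3.
Clue 4: the oboe player is in house 4.
House 1's instrument must be guitar (nothing else left).
So: house 1 = funk/truck/guitar/lemons, house 2 = pop/van/trumpet/oranges, house 3 = jazz/hatchback/drum/apples, house 4 = blues/pickup/oboe/grapes.

pop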